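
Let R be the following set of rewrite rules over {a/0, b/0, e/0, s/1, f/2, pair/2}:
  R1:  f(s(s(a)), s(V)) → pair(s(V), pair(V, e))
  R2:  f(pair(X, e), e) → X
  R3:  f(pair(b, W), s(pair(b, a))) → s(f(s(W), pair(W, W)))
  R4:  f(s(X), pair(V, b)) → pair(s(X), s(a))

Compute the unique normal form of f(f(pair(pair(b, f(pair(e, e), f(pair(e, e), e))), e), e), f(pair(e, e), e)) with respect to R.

1. f(f(pair(pair(b, f(pair(e, e), f(pair(e, e), e))), e), e), f(pair(e, e), e))  →  f(pair(b, f(pair(e, e), f(pair(e, e), e))), f(pair(e, e), e))   [R2 at 1]
2. f(pair(b, f(pair(e, e), f(pair(e, e), e))), f(pair(e, e), e))  →  f(pair(b, f(pair(e, e), e)), f(pair(e, e), e))   [R2 at 1.2.2]
3. f(pair(b, f(pair(e, e), e)), f(pair(e, e), e))  →  f(pair(b, e), f(pair(e, e), e))   [R2 at 1.2]
4. f(pair(b, e), f(pair(e, e), e))  →  f(pair(b, e), e)   [R2 at 2]
5. f(pair(b, e), e)  →  b   [R2 at ε]

b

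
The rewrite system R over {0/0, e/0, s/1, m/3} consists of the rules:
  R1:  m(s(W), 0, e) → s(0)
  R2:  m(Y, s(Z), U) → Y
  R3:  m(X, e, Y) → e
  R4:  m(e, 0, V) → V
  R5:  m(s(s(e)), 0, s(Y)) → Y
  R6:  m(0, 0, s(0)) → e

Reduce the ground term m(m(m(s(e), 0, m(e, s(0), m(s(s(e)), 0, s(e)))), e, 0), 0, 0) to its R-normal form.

1. m(m(m(s(e), 0, m(e, s(0), m(s(s(e)), 0, s(e)))), e, 0), 0, 0)  →  m(e, 0, 0)   [R3 at 1]
2. m(e, 0, 0)  →  0   [R4 at ε]

0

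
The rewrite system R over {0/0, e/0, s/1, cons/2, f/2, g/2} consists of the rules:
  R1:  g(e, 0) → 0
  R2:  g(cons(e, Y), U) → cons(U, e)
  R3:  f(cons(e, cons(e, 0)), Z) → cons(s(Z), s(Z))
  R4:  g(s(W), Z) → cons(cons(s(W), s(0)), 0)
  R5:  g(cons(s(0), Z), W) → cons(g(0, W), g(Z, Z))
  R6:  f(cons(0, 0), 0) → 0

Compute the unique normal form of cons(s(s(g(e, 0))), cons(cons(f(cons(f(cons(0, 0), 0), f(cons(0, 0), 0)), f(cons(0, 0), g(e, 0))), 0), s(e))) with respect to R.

cons(s(s(0)), cons(cons(0, 0), s(e)))

1. cons(s(s(g(e, 0))), cons(cons(f(cons(f(cons(0, 0), 0), f(cons(0, 0), 0)), f(cons(0, 0), g(e, 0))), 0), s(e)))  →  cons(s(s(0)), cons(cons(f(cons(f(cons(0, 0), 0), f(cons(0, 0), 0)), f(cons(0, 0), g(e, 0))), 0), s(e)))   [R1 at 1.1.1]
2. cons(s(s(0)), cons(cons(f(cons(f(cons(0, 0), 0), f(cons(0, 0), 0)), f(cons(0, 0), g(e, 0))), 0), s(e)))  →  cons(s(s(0)), cons(cons(f(cons(0, f(cons(0, 0), 0)), f(cons(0, 0), g(e, 0))), 0), s(e)))   [R6 at 2.1.1.1.1]
3. cons(s(s(0)), cons(cons(f(cons(0, f(cons(0, 0), 0)), f(cons(0, 0), g(e, 0))), 0), s(e)))  →  cons(s(s(0)), cons(cons(f(cons(0, 0), f(cons(0, 0), g(e, 0))), 0), s(e)))   [R6 at 2.1.1.1.2]
4. cons(s(s(0)), cons(cons(f(cons(0, 0), f(cons(0, 0), g(e, 0))), 0), s(e)))  →  cons(s(s(0)), cons(cons(f(cons(0, 0), f(cons(0, 0), 0)), 0), s(e)))   [R1 at 2.1.1.2.2]
5. cons(s(s(0)), cons(cons(f(cons(0, 0), f(cons(0, 0), 0)), 0), s(e)))  →  cons(s(s(0)), cons(cons(f(cons(0, 0), 0), 0), s(e)))   [R6 at 2.1.1.2]
6. cons(s(s(0)), cons(cons(f(cons(0, 0), 0), 0), s(e)))  →  cons(s(s(0)), cons(cons(0, 0), s(e)))   [R6 at 2.1.1]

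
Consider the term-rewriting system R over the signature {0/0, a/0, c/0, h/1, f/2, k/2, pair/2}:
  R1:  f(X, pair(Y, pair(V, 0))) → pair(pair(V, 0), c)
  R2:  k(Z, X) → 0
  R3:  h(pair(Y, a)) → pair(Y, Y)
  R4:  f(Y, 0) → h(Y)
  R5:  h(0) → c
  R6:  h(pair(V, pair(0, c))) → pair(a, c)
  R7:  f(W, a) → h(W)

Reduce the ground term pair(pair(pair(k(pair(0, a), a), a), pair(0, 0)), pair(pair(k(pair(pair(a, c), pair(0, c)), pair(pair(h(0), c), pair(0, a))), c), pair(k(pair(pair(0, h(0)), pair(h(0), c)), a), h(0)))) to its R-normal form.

pair(pair(pair(0, a), pair(0, 0)), pair(pair(0, c), pair(0, c)))

1. pair(pair(pair(k(pair(0, a), a), a), pair(0, 0)), pair(pair(k(pair(pair(a, c), pair(0, c)), pair(pair(h(0), c), pair(0, a))), c), pair(k(pair(pair(0, h(0)), pair(h(0), c)), a), h(0))))  →  pair(pair(pair(0, a), pair(0, 0)), pair(pair(k(pair(pair(a, c), pair(0, c)), pair(pair(h(0), c), pair(0, a))), c), pair(k(pair(pair(0, h(0)), pair(h(0), c)), a), h(0))))   [R2 at 1.1.1]
2. pair(pair(pair(0, a), pair(0, 0)), pair(pair(k(pair(pair(a, c), pair(0, c)), pair(pair(h(0), c), pair(0, a))), c), pair(k(pair(pair(0, h(0)), pair(h(0), c)), a), h(0))))  →  pair(pair(pair(0, a), pair(0, 0)), pair(pair(0, c), pair(k(pair(pair(0, h(0)), pair(h(0), c)), a), h(0))))   [R2 at 2.1.1]
3. pair(pair(pair(0, a), pair(0, 0)), pair(pair(0, c), pair(k(pair(pair(0, h(0)), pair(h(0), c)), a), h(0))))  →  pair(pair(pair(0, a), pair(0, 0)), pair(pair(0, c), pair(0, h(0))))   [R2 at 2.2.1]
4. pair(pair(pair(0, a), pair(0, 0)), pair(pair(0, c), pair(0, h(0))))  →  pair(pair(pair(0, a), pair(0, 0)), pair(pair(0, c), pair(0, c)))   [R5 at 2.2.2]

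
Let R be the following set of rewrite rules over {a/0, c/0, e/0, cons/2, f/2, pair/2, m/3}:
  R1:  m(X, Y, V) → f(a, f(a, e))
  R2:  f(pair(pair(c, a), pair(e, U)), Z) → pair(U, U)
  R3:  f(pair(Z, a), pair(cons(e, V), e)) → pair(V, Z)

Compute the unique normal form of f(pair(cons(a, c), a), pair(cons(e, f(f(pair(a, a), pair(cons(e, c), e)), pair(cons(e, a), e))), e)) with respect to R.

1. f(pair(cons(a, c), a), pair(cons(e, f(f(pair(a, a), pair(cons(e, c), e)), pair(cons(e, a), e))), e))  →  pair(f(f(pair(a, a), pair(cons(e, c), e)), pair(cons(e, a), e)), cons(a, c))   [R3 at ε]
2. pair(f(f(pair(a, a), pair(cons(e, c), e)), pair(cons(e, a), e)), cons(a, c))  →  pair(f(pair(c, a), pair(cons(e, a), e)), cons(a, c))   [R3 at 1.1]
3. pair(f(pair(c, a), pair(cons(e, a), e)), cons(a, c))  →  pair(pair(a, c), cons(a, c))   [R3 at 1]

pair(pair(a, c), cons(a, c))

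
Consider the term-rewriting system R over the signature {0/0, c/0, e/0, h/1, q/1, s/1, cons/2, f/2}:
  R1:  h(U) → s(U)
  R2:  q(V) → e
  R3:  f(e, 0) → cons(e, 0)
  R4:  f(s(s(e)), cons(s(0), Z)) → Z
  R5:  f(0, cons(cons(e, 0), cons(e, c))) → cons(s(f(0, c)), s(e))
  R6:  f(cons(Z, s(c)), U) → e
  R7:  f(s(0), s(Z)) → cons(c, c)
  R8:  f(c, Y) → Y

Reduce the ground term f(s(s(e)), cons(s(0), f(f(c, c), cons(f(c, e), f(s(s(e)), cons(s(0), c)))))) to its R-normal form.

cons(e, c)

1. f(s(s(e)), cons(s(0), f(f(c, c), cons(f(c, e), f(s(s(e)), cons(s(0), c))))))  →  f(f(c, c), cons(f(c, e), f(s(s(e)), cons(s(0), c))))   [R4 at ε]
2. f(f(c, c), cons(f(c, e), f(s(s(e)), cons(s(0), c))))  →  f(c, cons(f(c, e), f(s(s(e)), cons(s(0), c))))   [R8 at 1]
3. f(c, cons(f(c, e), f(s(s(e)), cons(s(0), c))))  →  cons(f(c, e), f(s(s(e)), cons(s(0), c)))   [R8 at ε]
4. cons(f(c, e), f(s(s(e)), cons(s(0), c)))  →  cons(e, f(s(s(e)), cons(s(0), c)))   [R8 at 1]
5. cons(e, f(s(s(e)), cons(s(0), c)))  →  cons(e, c)   [R4 at 2]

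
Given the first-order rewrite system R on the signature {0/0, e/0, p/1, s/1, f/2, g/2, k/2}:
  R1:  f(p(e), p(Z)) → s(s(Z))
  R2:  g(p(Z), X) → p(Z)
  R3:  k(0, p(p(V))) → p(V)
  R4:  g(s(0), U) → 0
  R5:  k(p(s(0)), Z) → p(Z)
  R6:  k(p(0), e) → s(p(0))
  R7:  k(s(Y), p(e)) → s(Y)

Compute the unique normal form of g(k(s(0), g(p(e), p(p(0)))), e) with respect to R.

0

1. g(k(s(0), g(p(e), p(p(0)))), e)  →  g(k(s(0), p(e)), e)   [R2 at 1.2]
2. g(k(s(0), p(e)), e)  →  g(s(0), e)   [R7 at 1]
3. g(s(0), e)  →  0   [R4 at ε]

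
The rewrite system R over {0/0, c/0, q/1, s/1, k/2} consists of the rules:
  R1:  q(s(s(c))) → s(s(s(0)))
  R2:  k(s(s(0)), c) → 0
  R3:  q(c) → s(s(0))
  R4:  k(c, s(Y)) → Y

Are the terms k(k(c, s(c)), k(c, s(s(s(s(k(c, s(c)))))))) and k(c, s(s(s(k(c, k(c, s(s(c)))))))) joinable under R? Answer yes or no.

yes — NF(t₁) = s(s(c)), NF(t₂) = s(s(c))

Reduce t₁ = k(k(c, s(c)), k(c, s(s(s(s(k(c, s(c)))))))):
1. k(k(c, s(c)), k(c, s(s(s(s(k(c, s(c))))))))  →  k(c, k(c, s(s(s(s(k(c, s(c))))))))   [R4 at 1]
2. k(c, k(c, s(s(s(s(k(c, s(c))))))))  →  k(c, s(s(s(k(c, s(c))))))   [R4 at 2]
3. k(c, s(s(s(k(c, s(c))))))  →  s(s(k(c, s(c))))   [R4 at ε]
4. s(s(k(c, s(c))))  →  s(s(c))   [R4 at 1.1]

Reduce t₂ = k(c, s(s(s(k(c, k(c, s(s(c)))))))):
1. k(c, s(s(s(k(c, k(c, s(s(c))))))))  →  s(s(k(c, k(c, s(s(c))))))   [R4 at ε]
2. s(s(k(c, k(c, s(s(c))))))  →  s(s(k(c, s(c))))   [R4 at 1.1.2]
3. s(s(k(c, s(c))))  →  s(s(c))   [R4 at 1.1]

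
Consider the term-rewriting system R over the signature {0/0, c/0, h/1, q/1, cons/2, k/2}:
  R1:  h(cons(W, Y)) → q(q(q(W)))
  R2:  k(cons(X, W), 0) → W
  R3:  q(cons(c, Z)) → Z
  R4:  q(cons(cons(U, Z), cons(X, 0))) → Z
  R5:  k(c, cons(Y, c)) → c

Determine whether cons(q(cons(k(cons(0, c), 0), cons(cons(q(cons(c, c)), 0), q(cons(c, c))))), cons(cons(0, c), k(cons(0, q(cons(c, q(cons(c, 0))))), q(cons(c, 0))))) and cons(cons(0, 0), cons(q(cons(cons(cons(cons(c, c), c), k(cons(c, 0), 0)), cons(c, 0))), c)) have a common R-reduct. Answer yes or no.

Reduce t₁ = cons(q(cons(k(cons(0, c), 0), cons(cons(q(cons(c, c)), 0), q(cons(c, c))))), cons(cons(0, c), k(cons(0, q(cons(c, q(cons(c, 0))))), q(cons(c, 0))))):
1. cons(q(cons(k(cons(0, c), 0), cons(cons(q(cons(c, c)), 0), q(cons(c, c))))), cons(cons(0, c), k(cons(0, q(cons(c, q(cons(c, 0))))), q(cons(c, 0)))))  →  cons(q(cons(c, cons(cons(q(cons(c, c)), 0), q(cons(c, c))))), cons(cons(0, c), k(cons(0, q(cons(c, q(cons(c, 0))))), q(cons(c, 0)))))   [R2 at 1.1.1]
2. cons(q(cons(c, cons(cons(q(cons(c, c)), 0), q(cons(c, c))))), cons(cons(0, c), k(cons(0, q(cons(c, q(cons(c, 0))))), q(cons(c, 0)))))  →  cons(cons(cons(q(cons(c, c)), 0), q(cons(c, c))), cons(cons(0, c), k(cons(0, q(cons(c, q(cons(c, 0))))), q(cons(c, 0)))))   [R3 at 1]
3. cons(cons(cons(q(cons(c, c)), 0), q(cons(c, c))), cons(cons(0, c), k(cons(0, q(cons(c, q(cons(c, 0))))), q(cons(c, 0)))))  →  cons(cons(cons(c, 0), q(cons(c, c))), cons(cons(0, c), k(cons(0, q(cons(c, q(cons(c, 0))))), q(cons(c, 0)))))   [R3 at 1.1.1]
4. cons(cons(cons(c, 0), q(cons(c, c))), cons(cons(0, c), k(cons(0, q(cons(c, q(cons(c, 0))))), q(cons(c, 0)))))  →  cons(cons(cons(c, 0), c), cons(cons(0, c), k(cons(0, q(cons(c, q(cons(c, 0))))), q(cons(c, 0)))))   [R3 at 1.2]
5. cons(cons(cons(c, 0), c), cons(cons(0, c), k(cons(0, q(cons(c, q(cons(c, 0))))), q(cons(c, 0)))))  →  cons(cons(cons(c, 0), c), cons(cons(0, c), k(cons(0, q(cons(c, 0))), q(cons(c, 0)))))   [R3 at 2.2.1.2]
6. cons(cons(cons(c, 0), c), cons(cons(0, c), k(cons(0, q(cons(c, 0))), q(cons(c, 0)))))  →  cons(cons(cons(c, 0), c), cons(cons(0, c), k(cons(0, 0), q(cons(c, 0)))))   [R3 at 2.2.1.2]
7. cons(cons(cons(c, 0), c), cons(cons(0, c), k(cons(0, 0), q(cons(c, 0)))))  →  cons(cons(cons(c, 0), c), cons(cons(0, c), k(cons(0, 0), 0)))   [R3 at 2.2.2]
8. cons(cons(cons(c, 0), c), cons(cons(0, c), k(cons(0, 0), 0)))  →  cons(cons(cons(c, 0), c), cons(cons(0, c), 0))   [R2 at 2.2]

Reduce t₂ = cons(cons(0, 0), cons(q(cons(cons(cons(cons(c, c), c), k(cons(c, 0), 0)), cons(c, 0))), c)):
1. cons(cons(0, 0), cons(q(cons(cons(cons(cons(c, c), c), k(cons(c, 0), 0)), cons(c, 0))), c))  →  cons(cons(0, 0), cons(k(cons(c, 0), 0), c))   [R4 at 2.1]
2. cons(cons(0, 0), cons(k(cons(c, 0), 0), c))  →  cons(cons(0, 0), cons(0, c))   [R2 at 2.1]

no — NF(t₁) = cons(cons(cons(c, 0), c), cons(cons(0, c), 0)), NF(t₂) = cons(cons(0, 0), cons(0, c))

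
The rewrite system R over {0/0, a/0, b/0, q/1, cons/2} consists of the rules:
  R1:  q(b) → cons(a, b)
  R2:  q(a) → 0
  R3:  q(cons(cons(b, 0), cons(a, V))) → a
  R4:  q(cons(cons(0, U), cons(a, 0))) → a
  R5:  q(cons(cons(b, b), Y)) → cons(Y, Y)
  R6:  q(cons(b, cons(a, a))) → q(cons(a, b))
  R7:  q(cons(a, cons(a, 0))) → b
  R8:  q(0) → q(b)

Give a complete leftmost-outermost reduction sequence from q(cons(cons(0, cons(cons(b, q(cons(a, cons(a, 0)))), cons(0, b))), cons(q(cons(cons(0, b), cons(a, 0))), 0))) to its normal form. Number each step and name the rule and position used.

a

1. q(cons(cons(0, cons(cons(b, q(cons(a, cons(a, 0)))), cons(0, b))), cons(q(cons(cons(0, b), cons(a, 0))), 0)))  →  q(cons(cons(0, cons(cons(b, b), cons(0, b))), cons(q(cons(cons(0, b), cons(a, 0))), 0)))   [R7 at 1.1.2.1.2]
2. q(cons(cons(0, cons(cons(b, b), cons(0, b))), cons(q(cons(cons(0, b), cons(a, 0))), 0)))  →  q(cons(cons(0, cons(cons(b, b), cons(0, b))), cons(a, 0)))   [R4 at 1.2.1]
3. q(cons(cons(0, cons(cons(b, b), cons(0, b))), cons(a, 0)))  →  a   [R4 at ε]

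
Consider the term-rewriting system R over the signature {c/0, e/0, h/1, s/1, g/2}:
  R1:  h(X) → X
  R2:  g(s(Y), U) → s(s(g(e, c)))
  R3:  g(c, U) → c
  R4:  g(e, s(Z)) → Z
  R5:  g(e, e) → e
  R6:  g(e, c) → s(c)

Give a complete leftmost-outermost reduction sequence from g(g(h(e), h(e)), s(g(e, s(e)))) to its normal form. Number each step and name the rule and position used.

1. g(g(h(e), h(e)), s(g(e, s(e))))  →  g(g(e, h(e)), s(g(e, s(e))))   [R1 at 1.1]
2. g(g(e, h(e)), s(g(e, s(e))))  →  g(g(e, e), s(g(e, s(e))))   [R1 at 1.2]
3. g(g(e, e), s(g(e, s(e))))  →  g(e, s(g(e, s(e))))   [R5 at 1]
4. g(e, s(g(e, s(e))))  →  g(e, s(e))   [R4 at ε]
5. g(e, s(e))  →  e   [R4 at ε]

e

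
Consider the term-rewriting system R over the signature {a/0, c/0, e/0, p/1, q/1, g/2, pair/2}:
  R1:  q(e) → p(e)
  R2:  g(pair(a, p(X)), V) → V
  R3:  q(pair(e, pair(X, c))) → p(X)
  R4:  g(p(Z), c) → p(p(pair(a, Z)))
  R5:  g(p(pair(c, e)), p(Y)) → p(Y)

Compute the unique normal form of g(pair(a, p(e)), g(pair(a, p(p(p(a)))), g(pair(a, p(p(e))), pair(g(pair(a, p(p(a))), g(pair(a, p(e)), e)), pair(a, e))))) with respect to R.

pair(e, pair(a, e))

1. g(pair(a, p(e)), g(pair(a, p(p(p(a)))), g(pair(a, p(p(e))), pair(g(pair(a, p(p(a))), g(pair(a, p(e)), e)), pair(a, e)))))  →  g(pair(a, p(p(p(a)))), g(pair(a, p(p(e))), pair(g(pair(a, p(p(a))), g(pair(a, p(e)), e)), pair(a, e))))   [R2 at ε]
2. g(pair(a, p(p(p(a)))), g(pair(a, p(p(e))), pair(g(pair(a, p(p(a))), g(pair(a, p(e)), e)), pair(a, e))))  →  g(pair(a, p(p(e))), pair(g(pair(a, p(p(a))), g(pair(a, p(e)), e)), pair(a, e)))   [R2 at ε]
3. g(pair(a, p(p(e))), pair(g(pair(a, p(p(a))), g(pair(a, p(e)), e)), pair(a, e)))  →  pair(g(pair(a, p(p(a))), g(pair(a, p(e)), e)), pair(a, e))   [R2 at ε]
4. pair(g(pair(a, p(p(a))), g(pair(a, p(e)), e)), pair(a, e))  →  pair(g(pair(a, p(e)), e), pair(a, e))   [R2 at 1]
5. pair(g(pair(a, p(e)), e), pair(a, e))  →  pair(e, pair(a, e))   [R2 at 1]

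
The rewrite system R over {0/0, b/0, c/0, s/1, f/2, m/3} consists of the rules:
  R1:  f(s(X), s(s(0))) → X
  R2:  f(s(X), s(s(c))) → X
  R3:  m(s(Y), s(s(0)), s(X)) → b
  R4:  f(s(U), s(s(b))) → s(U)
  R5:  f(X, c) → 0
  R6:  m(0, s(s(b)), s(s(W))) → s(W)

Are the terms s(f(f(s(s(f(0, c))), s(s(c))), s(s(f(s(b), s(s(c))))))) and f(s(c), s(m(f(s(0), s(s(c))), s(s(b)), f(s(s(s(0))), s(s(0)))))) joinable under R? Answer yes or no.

no — NF(t₁) = s(s(0)), NF(t₂) = c

Reduce t₁ = s(f(f(s(s(f(0, c))), s(s(c))), s(s(f(s(b), s(s(c))))))):
1. s(f(f(s(s(f(0, c))), s(s(c))), s(s(f(s(b), s(s(c)))))))  →  s(f(s(f(0, c)), s(s(f(s(b), s(s(c)))))))   [R2 at 1.1]
2. s(f(s(f(0, c)), s(s(f(s(b), s(s(c)))))))  →  s(f(s(0), s(s(f(s(b), s(s(c)))))))   [R5 at 1.1.1]
3. s(f(s(0), s(s(f(s(b), s(s(c)))))))  →  s(f(s(0), s(s(b))))   [R2 at 1.2.1.1]
4. s(f(s(0), s(s(b))))  →  s(s(0))   [R4 at 1]

Reduce t₂ = f(s(c), s(m(f(s(0), s(s(c))), s(s(b)), f(s(s(s(0))), s(s(0)))))):
1. f(s(c), s(m(f(s(0), s(s(c))), s(s(b)), f(s(s(s(0))), s(s(0))))))  →  f(s(c), s(m(0, s(s(b)), f(s(s(s(0))), s(s(0))))))   [R2 at 2.1.1]
2. f(s(c), s(m(0, s(s(b)), f(s(s(s(0))), s(s(0))))))  →  f(s(c), s(m(0, s(s(b)), s(s(0)))))   [R1 at 2.1.3]
3. f(s(c), s(m(0, s(s(b)), s(s(0)))))  →  f(s(c), s(s(0)))   [R6 at 2.1]
4. f(s(c), s(s(0)))  →  c   [R1 at ε]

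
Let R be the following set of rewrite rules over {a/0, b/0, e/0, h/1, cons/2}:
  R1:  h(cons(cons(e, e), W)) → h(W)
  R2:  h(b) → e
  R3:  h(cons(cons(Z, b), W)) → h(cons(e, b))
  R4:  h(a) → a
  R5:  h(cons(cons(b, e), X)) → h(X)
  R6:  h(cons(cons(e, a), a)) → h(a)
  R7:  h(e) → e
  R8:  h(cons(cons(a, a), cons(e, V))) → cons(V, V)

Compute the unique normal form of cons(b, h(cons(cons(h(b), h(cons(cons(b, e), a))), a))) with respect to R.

cons(b, a)

1. cons(b, h(cons(cons(h(b), h(cons(cons(b, e), a))), a)))  →  cons(b, h(cons(cons(e, h(cons(cons(b, e), a))), a)))   [R2 at 2.1.1.1]
2. cons(b, h(cons(cons(e, h(cons(cons(b, e), a))), a)))  →  cons(b, h(cons(cons(e, h(a)), a)))   [R5 at 2.1.1.2]
3. cons(b, h(cons(cons(e, h(a)), a)))  →  cons(b, h(cons(cons(e, a), a)))   [R4 at 2.1.1.2]
4. cons(b, h(cons(cons(e, a), a)))  →  cons(b, h(a))   [R6 at 2]
5. cons(b, h(a))  →  cons(b, a)   [R4 at 2]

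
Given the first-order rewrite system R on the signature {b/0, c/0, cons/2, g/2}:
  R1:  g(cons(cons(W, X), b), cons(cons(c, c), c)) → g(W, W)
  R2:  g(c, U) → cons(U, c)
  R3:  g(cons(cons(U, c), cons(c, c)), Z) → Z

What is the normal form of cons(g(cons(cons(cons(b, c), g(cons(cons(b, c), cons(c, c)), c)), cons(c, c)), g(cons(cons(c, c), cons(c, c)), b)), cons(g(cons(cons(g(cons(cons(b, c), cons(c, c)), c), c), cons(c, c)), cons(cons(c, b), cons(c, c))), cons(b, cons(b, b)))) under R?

cons(b, cons(cons(cons(c, b), cons(c, c)), cons(b, cons(b, b))))

1. cons(g(cons(cons(cons(b, c), g(cons(cons(b, c), cons(c, c)), c)), cons(c, c)), g(cons(cons(c, c), cons(c, c)), b)), cons(g(cons(cons(g(cons(cons(b, c), cons(c, c)), c), c), cons(c, c)), cons(cons(c, b), cons(c, c))), cons(b, cons(b, b))))  →  cons(g(cons(cons(cons(b, c), c), cons(c, c)), g(cons(cons(c, c), cons(c, c)), b)), cons(g(cons(cons(g(cons(cons(b, c), cons(c, c)), c), c), cons(c, c)), cons(cons(c, b), cons(c, c))), cons(b, cons(b, b))))   [R3 at 1.1.1.2]
2. cons(g(cons(cons(cons(b, c), c), cons(c, c)), g(cons(cons(c, c), cons(c, c)), b)), cons(g(cons(cons(g(cons(cons(b, c), cons(c, c)), c), c), cons(c, c)), cons(cons(c, b), cons(c, c))), cons(b, cons(b, b))))  →  cons(g(cons(cons(c, c), cons(c, c)), b), cons(g(cons(cons(g(cons(cons(b, c), cons(c, c)), c), c), cons(c, c)), cons(cons(c, b), cons(c, c))), cons(b, cons(b, b))))   [R3 at 1]
3. cons(g(cons(cons(c, c), cons(c, c)), b), cons(g(cons(cons(g(cons(cons(b, c), cons(c, c)), c), c), cons(c, c)), cons(cons(c, b), cons(c, c))), cons(b, cons(b, b))))  →  cons(b, cons(g(cons(cons(g(cons(cons(b, c), cons(c, c)), c), c), cons(c, c)), cons(cons(c, b), cons(c, c))), cons(b, cons(b, b))))   [R3 at 1]
4. cons(b, cons(g(cons(cons(g(cons(cons(b, c), cons(c, c)), c), c), cons(c, c)), cons(cons(c, b), cons(c, c))), cons(b, cons(b, b))))  →  cons(b, cons(cons(cons(c, b), cons(c, c)), cons(b, cons(b, b))))   [R3 at 2.1]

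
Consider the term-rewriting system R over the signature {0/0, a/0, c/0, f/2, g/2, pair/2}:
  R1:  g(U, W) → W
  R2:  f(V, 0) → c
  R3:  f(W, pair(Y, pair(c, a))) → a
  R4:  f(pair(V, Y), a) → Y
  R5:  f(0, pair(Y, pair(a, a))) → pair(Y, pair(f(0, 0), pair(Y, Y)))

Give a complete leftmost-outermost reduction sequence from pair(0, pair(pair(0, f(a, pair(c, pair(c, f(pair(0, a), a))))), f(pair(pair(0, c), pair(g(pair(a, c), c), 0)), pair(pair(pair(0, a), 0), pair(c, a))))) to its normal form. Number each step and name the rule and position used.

pair(0, pair(pair(0, a), a))

1. pair(0, pair(pair(0, f(a, pair(c, pair(c, f(pair(0, a), a))))), f(pair(pair(0, c), pair(g(pair(a, c), c), 0)), pair(pair(pair(0, a), 0), pair(c, a)))))  →  pair(0, pair(pair(0, f(a, pair(c, pair(c, a)))), f(pair(pair(0, c), pair(g(pair(a, c), c), 0)), pair(pair(pair(0, a), 0), pair(c, a)))))   [R4 at 2.1.2.2.2.2]
2. pair(0, pair(pair(0, f(a, pair(c, pair(c, a)))), f(pair(pair(0, c), pair(g(pair(a, c), c), 0)), pair(pair(pair(0, a), 0), pair(c, a)))))  →  pair(0, pair(pair(0, a), f(pair(pair(0, c), pair(g(pair(a, c), c), 0)), pair(pair(pair(0, a), 0), pair(c, a)))))   [R3 at 2.1.2]
3. pair(0, pair(pair(0, a), f(pair(pair(0, c), pair(g(pair(a, c), c), 0)), pair(pair(pair(0, a), 0), pair(c, a)))))  →  pair(0, pair(pair(0, a), a))   [R3 at 2.2]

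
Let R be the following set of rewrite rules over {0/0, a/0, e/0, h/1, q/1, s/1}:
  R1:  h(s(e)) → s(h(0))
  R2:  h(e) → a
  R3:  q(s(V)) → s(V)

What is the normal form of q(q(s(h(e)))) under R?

1. q(q(s(h(e))))  →  q(s(h(e)))   [R3 at 1]
2. q(s(h(e)))  →  s(h(e))   [R3 at ε]
3. s(h(e))  →  s(a)   [R2 at 1]

s(a)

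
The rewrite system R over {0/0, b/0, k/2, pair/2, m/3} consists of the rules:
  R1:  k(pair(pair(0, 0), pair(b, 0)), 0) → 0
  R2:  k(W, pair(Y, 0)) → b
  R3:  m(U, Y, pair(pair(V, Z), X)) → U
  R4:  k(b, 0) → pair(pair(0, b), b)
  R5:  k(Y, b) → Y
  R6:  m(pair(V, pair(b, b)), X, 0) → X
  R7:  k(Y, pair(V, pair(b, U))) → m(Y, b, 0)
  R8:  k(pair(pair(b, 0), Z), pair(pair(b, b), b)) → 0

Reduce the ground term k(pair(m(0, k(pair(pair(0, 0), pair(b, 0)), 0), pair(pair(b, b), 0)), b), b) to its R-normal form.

1. k(pair(m(0, k(pair(pair(0, 0), pair(b, 0)), 0), pair(pair(b, b), 0)), b), b)  →  pair(m(0, k(pair(pair(0, 0), pair(b, 0)), 0), pair(pair(b, b), 0)), b)   [R5 at ε]
2. pair(m(0, k(pair(pair(0, 0), pair(b, 0)), 0), pair(pair(b, b), 0)), b)  →  pair(0, b)   [R3 at 1]

pair(0, b)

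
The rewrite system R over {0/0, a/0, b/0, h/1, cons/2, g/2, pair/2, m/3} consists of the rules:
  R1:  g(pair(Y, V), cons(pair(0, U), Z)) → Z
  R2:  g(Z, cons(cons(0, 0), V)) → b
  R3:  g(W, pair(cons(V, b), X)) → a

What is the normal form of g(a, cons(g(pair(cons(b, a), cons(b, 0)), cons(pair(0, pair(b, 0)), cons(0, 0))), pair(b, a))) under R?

b

1. g(a, cons(g(pair(cons(b, a), cons(b, 0)), cons(pair(0, pair(b, 0)), cons(0, 0))), pair(b, a)))  →  g(a, cons(cons(0, 0), pair(b, a)))   [R1 at 2.1]
2. g(a, cons(cons(0, 0), pair(b, a)))  →  b   [R2 at ε]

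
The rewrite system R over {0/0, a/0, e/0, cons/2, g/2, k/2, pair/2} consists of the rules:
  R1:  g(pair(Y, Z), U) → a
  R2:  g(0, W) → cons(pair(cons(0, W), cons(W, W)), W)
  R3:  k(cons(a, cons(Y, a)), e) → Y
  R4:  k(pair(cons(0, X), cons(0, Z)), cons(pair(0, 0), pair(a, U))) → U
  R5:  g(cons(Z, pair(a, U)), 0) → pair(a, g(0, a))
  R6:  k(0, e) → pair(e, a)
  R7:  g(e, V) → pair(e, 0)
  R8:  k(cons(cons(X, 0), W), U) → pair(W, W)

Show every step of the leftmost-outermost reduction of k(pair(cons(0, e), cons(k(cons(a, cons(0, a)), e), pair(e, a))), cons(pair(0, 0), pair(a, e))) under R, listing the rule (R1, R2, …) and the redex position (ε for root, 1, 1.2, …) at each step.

1. k(pair(cons(0, e), cons(k(cons(a, cons(0, a)), e), pair(e, a))), cons(pair(0, 0), pair(a, e)))  →  k(pair(cons(0, e), cons(0, pair(e, a))), cons(pair(0, 0), pair(a, e)))   [R3 at 1.2.1]
2. k(pair(cons(0, e), cons(0, pair(e, a))), cons(pair(0, 0), pair(a, e)))  →  e   [R4 at ε]

e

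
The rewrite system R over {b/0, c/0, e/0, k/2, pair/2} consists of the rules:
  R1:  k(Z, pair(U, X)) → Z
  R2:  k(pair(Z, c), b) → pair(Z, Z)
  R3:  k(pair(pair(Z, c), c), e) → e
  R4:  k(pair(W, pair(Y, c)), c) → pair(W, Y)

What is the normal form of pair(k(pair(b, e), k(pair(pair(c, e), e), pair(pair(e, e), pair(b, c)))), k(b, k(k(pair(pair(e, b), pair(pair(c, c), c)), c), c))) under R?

1. pair(k(pair(b, e), k(pair(pair(c, e), e), pair(pair(e, e), pair(b, c)))), k(b, k(k(pair(pair(e, b), pair(pair(c, c), c)), c), c)))  →  pair(k(pair(b, e), pair(pair(c, e), e)), k(b, k(k(pair(pair(e, b), pair(pair(c, c), c)), c), c)))   [R1 at 1.2]
2. pair(k(pair(b, e), pair(pair(c, e), e)), k(b, k(k(pair(pair(e, b), pair(pair(c, c), c)), c), c)))  →  pair(pair(b, e), k(b, k(k(pair(pair(e, b), pair(pair(c, c), c)), c), c)))   [R1 at 1]
3. pair(pair(b, e), k(b, k(k(pair(pair(e, b), pair(pair(c, c), c)), c), c)))  →  pair(pair(b, e), k(b, k(pair(pair(e, b), pair(c, c)), c)))   [R4 at 2.2.1]
4. pair(pair(b, e), k(b, k(pair(pair(e, b), pair(c, c)), c)))  →  pair(pair(b, e), k(b, pair(pair(e, b), c)))   [R4 at 2.2]
5. pair(pair(b, e), k(b, pair(pair(e, b), c)))  →  pair(pair(b, e), b)   [R1 at 2]

pair(pair(b, e), b)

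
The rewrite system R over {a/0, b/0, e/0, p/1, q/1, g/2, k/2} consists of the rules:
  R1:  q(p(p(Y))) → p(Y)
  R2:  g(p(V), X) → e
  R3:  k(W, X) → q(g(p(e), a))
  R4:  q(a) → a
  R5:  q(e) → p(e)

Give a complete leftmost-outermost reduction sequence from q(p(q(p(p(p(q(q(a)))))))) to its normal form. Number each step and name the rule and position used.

p(p(a))

1. q(p(q(p(p(p(q(q(a))))))))  →  q(p(p(p(q(q(a))))))   [R1 at 1.1]
2. q(p(p(p(q(q(a))))))  →  p(p(q(q(a))))   [R1 at ε]
3. p(p(q(q(a))))  →  p(p(q(a)))   [R4 at 1.1.1]
4. p(p(q(a)))  →  p(p(a))   [R4 at 1.1]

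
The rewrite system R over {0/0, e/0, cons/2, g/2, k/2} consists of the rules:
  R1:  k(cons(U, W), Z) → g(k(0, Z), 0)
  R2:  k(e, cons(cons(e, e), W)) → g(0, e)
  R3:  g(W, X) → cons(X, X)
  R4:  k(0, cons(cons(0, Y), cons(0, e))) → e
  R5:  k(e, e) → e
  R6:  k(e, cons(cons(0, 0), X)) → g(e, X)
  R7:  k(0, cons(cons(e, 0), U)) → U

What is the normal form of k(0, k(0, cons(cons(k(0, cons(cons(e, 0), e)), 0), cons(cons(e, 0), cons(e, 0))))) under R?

1. k(0, k(0, cons(cons(k(0, cons(cons(e, 0), e)), 0), cons(cons(e, 0), cons(e, 0)))))  →  k(0, k(0, cons(cons(e, 0), cons(cons(e, 0), cons(e, 0)))))   [R7 at 2.2.1.1]
2. k(0, k(0, cons(cons(e, 0), cons(cons(e, 0), cons(e, 0)))))  →  k(0, cons(cons(e, 0), cons(e, 0)))   [R7 at 2]
3. k(0, cons(cons(e, 0), cons(e, 0)))  →  cons(e, 0)   [R7 at ε]

cons(e, 0)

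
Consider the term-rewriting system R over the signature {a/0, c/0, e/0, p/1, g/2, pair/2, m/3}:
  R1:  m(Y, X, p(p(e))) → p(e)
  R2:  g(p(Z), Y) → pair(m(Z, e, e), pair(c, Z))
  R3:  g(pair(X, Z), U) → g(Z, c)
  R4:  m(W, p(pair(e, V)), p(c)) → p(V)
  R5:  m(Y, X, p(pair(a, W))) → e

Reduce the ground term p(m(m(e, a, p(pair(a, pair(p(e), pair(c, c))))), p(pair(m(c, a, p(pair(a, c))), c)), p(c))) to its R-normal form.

1. p(m(m(e, a, p(pair(a, pair(p(e), pair(c, c))))), p(pair(m(c, a, p(pair(a, c))), c)), p(c)))  →  p(m(e, p(pair(m(c, a, p(pair(a, c))), c)), p(c)))   [R5 at 1.1]
2. p(m(e, p(pair(m(c, a, p(pair(a, c))), c)), p(c)))  →  p(m(e, p(pair(e, c)), p(c)))   [R5 at 1.2.1.1]
3. p(m(e, p(pair(e, c)), p(c)))  →  p(p(c))   [R4 at 1]

p(p(c))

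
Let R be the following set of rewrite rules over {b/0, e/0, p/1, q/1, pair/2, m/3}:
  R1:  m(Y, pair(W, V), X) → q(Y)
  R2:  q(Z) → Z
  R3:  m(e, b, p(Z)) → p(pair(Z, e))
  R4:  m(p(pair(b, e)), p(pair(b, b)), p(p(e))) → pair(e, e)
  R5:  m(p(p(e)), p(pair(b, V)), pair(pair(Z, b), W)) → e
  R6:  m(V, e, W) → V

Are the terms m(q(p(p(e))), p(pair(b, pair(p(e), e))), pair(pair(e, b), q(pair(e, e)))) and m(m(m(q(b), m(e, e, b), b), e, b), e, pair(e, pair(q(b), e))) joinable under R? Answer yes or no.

no — NF(t₁) = e, NF(t₂) = b

Reduce t₁ = m(q(p(p(e))), p(pair(b, pair(p(e), e))), pair(pair(e, b), q(pair(e, e)))):
1. m(q(p(p(e))), p(pair(b, pair(p(e), e))), pair(pair(e, b), q(pair(e, e))))  →  m(p(p(e)), p(pair(b, pair(p(e), e))), pair(pair(e, b), q(pair(e, e))))   [R2 at 1]
2. m(p(p(e)), p(pair(b, pair(p(e), e))), pair(pair(e, b), q(pair(e, e))))  →  e   [R5 at ε]

Reduce t₂ = m(m(m(q(b), m(e, e, b), b), e, b), e, pair(e, pair(q(b), e))):
1. m(m(m(q(b), m(e, e, b), b), e, b), e, pair(e, pair(q(b), e)))  →  m(m(q(b), m(e, e, b), b), e, b)   [R6 at ε]
2. m(m(q(b), m(e, e, b), b), e, b)  →  m(q(b), m(e, e, b), b)   [R6 at ε]
3. m(q(b), m(e, e, b), b)  →  m(b, m(e, e, b), b)   [R2 at 1]
4. m(b, m(e, e, b), b)  →  m(b, e, b)   [R6 at 2]
5. m(b, e, b)  →  b   [R6 at ε]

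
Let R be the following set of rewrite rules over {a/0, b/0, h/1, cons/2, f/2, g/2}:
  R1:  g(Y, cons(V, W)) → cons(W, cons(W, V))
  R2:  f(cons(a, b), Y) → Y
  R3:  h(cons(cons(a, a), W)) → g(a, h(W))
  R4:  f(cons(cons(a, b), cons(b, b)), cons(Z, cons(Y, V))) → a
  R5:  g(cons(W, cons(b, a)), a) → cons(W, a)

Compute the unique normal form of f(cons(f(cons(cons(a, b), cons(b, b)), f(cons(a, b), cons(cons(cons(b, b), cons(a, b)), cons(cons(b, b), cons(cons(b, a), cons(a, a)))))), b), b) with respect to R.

1. f(cons(f(cons(cons(a, b), cons(b, b)), f(cons(a, b), cons(cons(cons(b, b), cons(a, b)), cons(cons(b, b), cons(cons(b, a), cons(a, a)))))), b), b)  →  f(cons(f(cons(cons(a, b), cons(b, b)), cons(cons(cons(b, b), cons(a, b)), cons(cons(b, b), cons(cons(b, a), cons(a, a))))), b), b)   [R2 at 1.1.2]
2. f(cons(f(cons(cons(a, b), cons(b, b)), cons(cons(cons(b, b), cons(a, b)), cons(cons(b, b), cons(cons(b, a), cons(a, a))))), b), b)  →  f(cons(a, b), b)   [R4 at 1.1]
3. f(cons(a, b), b)  →  b   [R2 at ε]

b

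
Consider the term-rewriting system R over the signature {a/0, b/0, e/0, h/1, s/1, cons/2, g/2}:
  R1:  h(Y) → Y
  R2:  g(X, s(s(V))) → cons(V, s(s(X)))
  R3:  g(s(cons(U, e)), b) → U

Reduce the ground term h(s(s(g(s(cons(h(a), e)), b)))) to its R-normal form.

s(s(a))

1. h(s(s(g(s(cons(h(a), e)), b))))  →  s(s(g(s(cons(h(a), e)), b)))   [R1 at ε]
2. s(s(g(s(cons(h(a), e)), b)))  →  s(s(h(a)))   [R3 at 1.1]
3. s(s(h(a)))  →  s(s(a))   [R1 at 1.1]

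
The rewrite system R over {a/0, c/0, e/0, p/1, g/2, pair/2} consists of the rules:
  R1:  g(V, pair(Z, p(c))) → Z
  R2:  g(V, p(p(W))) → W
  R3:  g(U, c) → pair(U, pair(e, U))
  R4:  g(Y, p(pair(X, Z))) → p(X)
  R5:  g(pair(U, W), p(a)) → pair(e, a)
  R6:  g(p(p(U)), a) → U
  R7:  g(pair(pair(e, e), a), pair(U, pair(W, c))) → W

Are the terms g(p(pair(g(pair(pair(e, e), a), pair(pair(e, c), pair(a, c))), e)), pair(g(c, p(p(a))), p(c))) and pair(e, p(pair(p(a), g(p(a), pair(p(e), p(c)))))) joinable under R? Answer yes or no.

Reduce t₁ = g(p(pair(g(pair(pair(e, e), a), pair(pair(e, c), pair(a, c))), e)), pair(g(c, p(p(a))), p(c))):
1. g(p(pair(g(pair(pair(e, e), a), pair(pair(e, c), pair(a, c))), e)), pair(g(c, p(p(a))), p(c)))  →  g(c, p(p(a)))   [R1 at ε]
2. g(c, p(p(a)))  →  a   [R2 at ε]

Reduce t₂ = pair(e, p(pair(p(a), g(p(a), pair(p(e), p(c)))))):
1. pair(e, p(pair(p(a), g(p(a), pair(p(e), p(c))))))  →  pair(e, p(pair(p(a), p(e))))   [R1 at 2.1.2]

no — NF(t₁) = a, NF(t₂) = pair(e, p(pair(p(a), p(e))))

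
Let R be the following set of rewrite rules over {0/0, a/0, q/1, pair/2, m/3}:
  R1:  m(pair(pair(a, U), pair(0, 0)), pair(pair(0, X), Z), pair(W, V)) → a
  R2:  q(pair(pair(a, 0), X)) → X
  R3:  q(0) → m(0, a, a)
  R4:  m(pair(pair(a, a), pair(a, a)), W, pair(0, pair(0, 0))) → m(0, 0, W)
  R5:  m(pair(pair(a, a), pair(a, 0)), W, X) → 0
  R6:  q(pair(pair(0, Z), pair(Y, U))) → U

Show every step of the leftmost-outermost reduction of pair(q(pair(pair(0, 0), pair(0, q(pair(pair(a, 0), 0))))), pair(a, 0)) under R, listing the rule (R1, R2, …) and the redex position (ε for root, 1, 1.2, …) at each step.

pair(0, pair(a, 0))

1. pair(q(pair(pair(0, 0), pair(0, q(pair(pair(a, 0), 0))))), pair(a, 0))  →  pair(q(pair(pair(a, 0), 0)), pair(a, 0))   [R6 at 1]
2. pair(q(pair(pair(a, 0), 0)), pair(a, 0))  →  pair(0, pair(a, 0))   [R2 at 1]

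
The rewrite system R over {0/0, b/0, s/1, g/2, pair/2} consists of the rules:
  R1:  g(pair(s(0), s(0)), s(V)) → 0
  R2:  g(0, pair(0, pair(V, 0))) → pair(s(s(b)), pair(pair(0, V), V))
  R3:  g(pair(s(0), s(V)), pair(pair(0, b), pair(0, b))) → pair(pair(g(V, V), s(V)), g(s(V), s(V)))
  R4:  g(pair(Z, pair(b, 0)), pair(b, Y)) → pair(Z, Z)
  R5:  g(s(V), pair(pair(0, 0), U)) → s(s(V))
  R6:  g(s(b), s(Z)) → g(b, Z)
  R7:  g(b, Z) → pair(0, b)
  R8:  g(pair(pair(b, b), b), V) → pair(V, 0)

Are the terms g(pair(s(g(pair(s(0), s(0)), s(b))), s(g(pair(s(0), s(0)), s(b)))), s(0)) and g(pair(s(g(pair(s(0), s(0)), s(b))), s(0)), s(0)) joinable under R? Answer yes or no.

Reduce t₁ = g(pair(s(g(pair(s(0), s(0)), s(b))), s(g(pair(s(0), s(0)), s(b)))), s(0)):
1. g(pair(s(g(pair(s(0), s(0)), s(b))), s(g(pair(s(0), s(0)), s(b)))), s(0))  →  g(pair(s(0), s(g(pair(s(0), s(0)), s(b)))), s(0))   [R1 at 1.1.1]
2. g(pair(s(0), s(g(pair(s(0), s(0)), s(b)))), s(0))  →  g(pair(s(0), s(0)), s(0))   [R1 at 1.2.1]
3. g(pair(s(0), s(0)), s(0))  →  0   [R1 at ε]

Reduce t₂ = g(pair(s(g(pair(s(0), s(0)), s(b))), s(0)), s(0)):
1. g(pair(s(g(pair(s(0), s(0)), s(b))), s(0)), s(0))  →  g(pair(s(0), s(0)), s(0))   [R1 at 1.1.1]
2. g(pair(s(0), s(0)), s(0))  →  0   [R1 at ε]

yes — NF(t₁) = 0, NF(t₂) = 0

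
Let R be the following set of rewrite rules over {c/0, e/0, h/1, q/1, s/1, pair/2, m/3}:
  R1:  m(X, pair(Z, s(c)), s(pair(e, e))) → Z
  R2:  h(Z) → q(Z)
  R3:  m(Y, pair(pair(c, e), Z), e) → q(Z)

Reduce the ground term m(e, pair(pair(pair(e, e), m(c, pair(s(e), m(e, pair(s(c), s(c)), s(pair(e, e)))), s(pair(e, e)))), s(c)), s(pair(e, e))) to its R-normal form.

1. m(e, pair(pair(pair(e, e), m(c, pair(s(e), m(e, pair(s(c), s(c)), s(pair(e, e)))), s(pair(e, e)))), s(c)), s(pair(e, e)))  →  pair(pair(e, e), m(c, pair(s(e), m(e, pair(s(c), s(c)), s(pair(e, e)))), s(pair(e, e))))   [R1 at ε]
2. pair(pair(e, e), m(c, pair(s(e), m(e, pair(s(c), s(c)), s(pair(e, e)))), s(pair(e, e))))  →  pair(pair(e, e), m(c, pair(s(e), s(c)), s(pair(e, e))))   [R1 at 2.2.2]
3. pair(pair(e, e), m(c, pair(s(e), s(c)), s(pair(e, e))))  →  pair(pair(e, e), s(e))   [R1 at 2]

pair(pair(e, e), s(e))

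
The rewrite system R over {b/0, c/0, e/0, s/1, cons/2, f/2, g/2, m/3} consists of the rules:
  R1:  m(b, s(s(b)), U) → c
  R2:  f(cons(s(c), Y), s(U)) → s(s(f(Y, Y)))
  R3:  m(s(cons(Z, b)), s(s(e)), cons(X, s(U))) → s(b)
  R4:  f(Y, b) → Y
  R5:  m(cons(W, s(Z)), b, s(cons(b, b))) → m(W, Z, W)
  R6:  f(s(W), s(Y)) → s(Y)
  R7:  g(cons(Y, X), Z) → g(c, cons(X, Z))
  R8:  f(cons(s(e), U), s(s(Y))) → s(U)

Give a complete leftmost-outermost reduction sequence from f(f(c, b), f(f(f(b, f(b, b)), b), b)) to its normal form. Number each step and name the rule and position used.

1. f(f(c, b), f(f(f(b, f(b, b)), b), b))  →  f(c, f(f(f(b, f(b, b)), b), b))   [R4 at 1]
2. f(c, f(f(f(b, f(b, b)), b), b))  →  f(c, f(f(b, f(b, b)), b))   [R4 at 2]
3. f(c, f(f(b, f(b, b)), b))  →  f(c, f(b, f(b, b)))   [R4 at 2]
4. f(c, f(b, f(b, b)))  →  f(c, f(b, b))   [R4 at 2.2]
5. f(c, f(b, b))  →  f(c, b)   [R4 at 2]
6. f(c, b)  →  c   [R4 at ε]

c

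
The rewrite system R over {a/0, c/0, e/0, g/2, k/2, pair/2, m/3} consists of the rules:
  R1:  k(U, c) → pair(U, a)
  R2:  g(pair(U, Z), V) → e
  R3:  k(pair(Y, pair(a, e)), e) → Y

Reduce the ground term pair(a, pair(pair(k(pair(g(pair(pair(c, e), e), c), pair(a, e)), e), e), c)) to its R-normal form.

1. pair(a, pair(pair(k(pair(g(pair(pair(c, e), e), c), pair(a, e)), e), e), c))  →  pair(a, pair(pair(g(pair(pair(c, e), e), c), e), c))   [R3 at 2.1.1]
2. pair(a, pair(pair(g(pair(pair(c, e), e), c), e), c))  →  pair(a, pair(pair(e, e), c))   [R2 at 2.1.1]

pair(a, pair(pair(e, e), c))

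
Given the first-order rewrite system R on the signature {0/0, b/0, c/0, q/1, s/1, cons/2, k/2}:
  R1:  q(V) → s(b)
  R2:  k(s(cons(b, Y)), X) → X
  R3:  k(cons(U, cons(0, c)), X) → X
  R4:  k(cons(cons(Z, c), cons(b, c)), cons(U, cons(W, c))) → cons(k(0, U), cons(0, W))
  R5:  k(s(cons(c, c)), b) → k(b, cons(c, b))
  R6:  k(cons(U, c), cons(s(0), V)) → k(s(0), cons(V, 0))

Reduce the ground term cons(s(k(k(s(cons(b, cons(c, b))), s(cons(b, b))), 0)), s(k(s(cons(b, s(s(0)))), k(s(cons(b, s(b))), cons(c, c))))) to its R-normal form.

1. cons(s(k(k(s(cons(b, cons(c, b))), s(cons(b, b))), 0)), s(k(s(cons(b, s(s(0)))), k(s(cons(b, s(b))), cons(c, c)))))  →  cons(s(k(s(cons(b, b)), 0)), s(k(s(cons(b, s(s(0)))), k(s(cons(b, s(b))), cons(c, c)))))   [R2 at 1.1.1]
2. cons(s(k(s(cons(b, b)), 0)), s(k(s(cons(b, s(s(0)))), k(s(cons(b, s(b))), cons(c, c)))))  →  cons(s(0), s(k(s(cons(b, s(s(0)))), k(s(cons(b, s(b))), cons(c, c)))))   [R2 at 1.1]
3. cons(s(0), s(k(s(cons(b, s(s(0)))), k(s(cons(b, s(b))), cons(c, c)))))  →  cons(s(0), s(k(s(cons(b, s(b))), cons(c, c))))   [R2 at 2.1]
4. cons(s(0), s(k(s(cons(b, s(b))), cons(c, c))))  →  cons(s(0), s(cons(c, c)))   [R2 at 2.1]

cons(s(0), s(cons(c, c)))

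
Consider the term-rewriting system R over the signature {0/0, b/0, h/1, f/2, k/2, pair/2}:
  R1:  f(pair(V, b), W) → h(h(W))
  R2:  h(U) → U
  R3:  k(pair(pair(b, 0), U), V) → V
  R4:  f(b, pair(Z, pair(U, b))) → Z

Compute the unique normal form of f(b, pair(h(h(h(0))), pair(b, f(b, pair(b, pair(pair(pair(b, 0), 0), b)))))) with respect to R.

1. f(b, pair(h(h(h(0))), pair(b, f(b, pair(b, pair(pair(pair(b, 0), 0), b))))))  →  f(b, pair(h(h(0)), pair(b, f(b, pair(b, pair(pair(pair(b, 0), 0), b))))))   [R2 at 2.1]
2. f(b, pair(h(h(0)), pair(b, f(b, pair(b, pair(pair(pair(b, 0), 0), b))))))  →  f(b, pair(h(0), pair(b, f(b, pair(b, pair(pair(pair(b, 0), 0), b))))))   [R2 at 2.1]
3. f(b, pair(h(0), pair(b, f(b, pair(b, pair(pair(pair(b, 0), 0), b))))))  →  f(b, pair(0, pair(b, f(b, pair(b, pair(pair(pair(b, 0), 0), b))))))   [R2 at 2.1]
4. f(b, pair(0, pair(b, f(b, pair(b, pair(pair(pair(b, 0), 0), b))))))  →  f(b, pair(0, pair(b, b)))   [R4 at 2.2.2]
5. f(b, pair(0, pair(b, b)))  →  0   [R4 at ε]

0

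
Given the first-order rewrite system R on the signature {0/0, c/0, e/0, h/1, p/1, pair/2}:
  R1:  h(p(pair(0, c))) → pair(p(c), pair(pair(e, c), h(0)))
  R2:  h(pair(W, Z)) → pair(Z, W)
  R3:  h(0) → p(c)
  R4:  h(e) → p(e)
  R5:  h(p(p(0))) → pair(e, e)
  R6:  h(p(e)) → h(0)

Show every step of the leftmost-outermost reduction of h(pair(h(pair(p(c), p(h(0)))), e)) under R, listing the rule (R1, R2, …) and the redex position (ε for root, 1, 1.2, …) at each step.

1. h(pair(h(pair(p(c), p(h(0)))), e))  →  pair(e, h(pair(p(c), p(h(0)))))   [R2 at ε]
2. pair(e, h(pair(p(c), p(h(0)))))  →  pair(e, pair(p(h(0)), p(c)))   [R2 at 2]
3. pair(e, pair(p(h(0)), p(c)))  →  pair(e, pair(p(p(c)), p(c)))   [R3 at 2.1.1]

pair(e, pair(p(p(c)), p(c)))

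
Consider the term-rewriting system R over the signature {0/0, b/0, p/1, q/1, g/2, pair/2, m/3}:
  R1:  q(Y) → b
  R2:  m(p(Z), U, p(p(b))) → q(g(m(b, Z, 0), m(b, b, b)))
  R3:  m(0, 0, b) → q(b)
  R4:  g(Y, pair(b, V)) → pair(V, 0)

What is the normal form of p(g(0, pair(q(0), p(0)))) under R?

p(pair(p(0), 0))

1. p(g(0, pair(q(0), p(0))))  →  p(g(0, pair(b, p(0))))   [R1 at 1.2.1]
2. p(g(0, pair(b, p(0))))  →  p(pair(p(0), 0))   [R4 at 1]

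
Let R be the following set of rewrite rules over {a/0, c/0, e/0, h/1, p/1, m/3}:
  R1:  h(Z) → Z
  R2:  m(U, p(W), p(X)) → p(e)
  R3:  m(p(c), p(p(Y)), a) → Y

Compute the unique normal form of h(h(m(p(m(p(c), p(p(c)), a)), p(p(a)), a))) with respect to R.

a

1. h(h(m(p(m(p(c), p(p(c)), a)), p(p(a)), a)))  →  h(m(p(m(p(c), p(p(c)), a)), p(p(a)), a))   [R1 at ε]
2. h(m(p(m(p(c), p(p(c)), a)), p(p(a)), a))  →  m(p(m(p(c), p(p(c)), a)), p(p(a)), a)   [R1 at ε]
3. m(p(m(p(c), p(p(c)), a)), p(p(a)), a)  →  m(p(c), p(p(a)), a)   [R3 at 1.1]
4. m(p(c), p(p(a)), a)  →  a   [R3 at ε]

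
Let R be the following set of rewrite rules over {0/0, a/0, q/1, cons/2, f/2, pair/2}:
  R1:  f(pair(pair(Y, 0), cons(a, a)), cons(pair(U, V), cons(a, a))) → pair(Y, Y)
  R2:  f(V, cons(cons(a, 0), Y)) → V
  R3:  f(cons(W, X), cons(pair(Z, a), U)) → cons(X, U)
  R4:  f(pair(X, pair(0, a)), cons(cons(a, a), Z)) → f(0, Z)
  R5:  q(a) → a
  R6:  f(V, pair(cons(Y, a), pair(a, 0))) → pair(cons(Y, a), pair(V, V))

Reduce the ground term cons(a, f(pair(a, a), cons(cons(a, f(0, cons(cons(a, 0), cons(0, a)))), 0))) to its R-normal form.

1. cons(a, f(pair(a, a), cons(cons(a, f(0, cons(cons(a, 0), cons(0, a)))), 0)))  →  cons(a, f(pair(a, a), cons(cons(a, 0), 0)))   [R2 at 2.2.1.2]
2. cons(a, f(pair(a, a), cons(cons(a, 0), 0)))  →  cons(a, pair(a, a))   [R2 at 2]

cons(a, pair(a, a))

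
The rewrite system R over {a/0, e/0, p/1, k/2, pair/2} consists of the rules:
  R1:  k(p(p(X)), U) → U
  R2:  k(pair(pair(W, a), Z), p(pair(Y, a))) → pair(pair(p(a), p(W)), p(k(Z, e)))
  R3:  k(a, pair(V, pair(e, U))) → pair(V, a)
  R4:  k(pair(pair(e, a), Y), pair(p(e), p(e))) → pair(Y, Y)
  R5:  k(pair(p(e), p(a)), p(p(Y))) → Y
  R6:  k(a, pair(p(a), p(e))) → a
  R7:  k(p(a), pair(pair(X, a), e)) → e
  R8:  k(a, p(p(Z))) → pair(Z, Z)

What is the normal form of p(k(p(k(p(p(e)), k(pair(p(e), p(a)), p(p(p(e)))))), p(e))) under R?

1. p(k(p(k(p(p(e)), k(pair(p(e), p(a)), p(p(p(e)))))), p(e)))  →  p(k(p(k(pair(p(e), p(a)), p(p(p(e))))), p(e)))   [R1 at 1.1.1]
2. p(k(p(k(pair(p(e), p(a)), p(p(p(e))))), p(e)))  →  p(k(p(p(e)), p(e)))   [R5 at 1.1.1]
3. p(k(p(p(e)), p(e)))  →  p(p(e))   [R1 at 1]

p(p(e))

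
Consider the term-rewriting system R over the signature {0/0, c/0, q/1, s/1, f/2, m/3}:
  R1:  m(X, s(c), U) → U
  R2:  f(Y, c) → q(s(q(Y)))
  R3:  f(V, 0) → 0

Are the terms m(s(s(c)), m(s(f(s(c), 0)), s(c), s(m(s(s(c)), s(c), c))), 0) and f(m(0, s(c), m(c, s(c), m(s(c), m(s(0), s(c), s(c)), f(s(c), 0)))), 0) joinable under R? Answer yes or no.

yes — NF(t₁) = 0, NF(t₂) = 0

Reduce t₁ = m(s(s(c)), m(s(f(s(c), 0)), s(c), s(m(s(s(c)), s(c), c))), 0):
1. m(s(s(c)), m(s(f(s(c), 0)), s(c), s(m(s(s(c)), s(c), c))), 0)  →  m(s(s(c)), s(m(s(s(c)), s(c), c)), 0)   [R1 at 2]
2. m(s(s(c)), s(m(s(s(c)), s(c), c)), 0)  →  m(s(s(c)), s(c), 0)   [R1 at 2.1]
3. m(s(s(c)), s(c), 0)  →  0   [R1 at ε]

Reduce t₂ = f(m(0, s(c), m(c, s(c), m(s(c), m(s(0), s(c), s(c)), f(s(c), 0)))), 0):
1. f(m(0, s(c), m(c, s(c), m(s(c), m(s(0), s(c), s(c)), f(s(c), 0)))), 0)  →  0   [R3 at ε]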